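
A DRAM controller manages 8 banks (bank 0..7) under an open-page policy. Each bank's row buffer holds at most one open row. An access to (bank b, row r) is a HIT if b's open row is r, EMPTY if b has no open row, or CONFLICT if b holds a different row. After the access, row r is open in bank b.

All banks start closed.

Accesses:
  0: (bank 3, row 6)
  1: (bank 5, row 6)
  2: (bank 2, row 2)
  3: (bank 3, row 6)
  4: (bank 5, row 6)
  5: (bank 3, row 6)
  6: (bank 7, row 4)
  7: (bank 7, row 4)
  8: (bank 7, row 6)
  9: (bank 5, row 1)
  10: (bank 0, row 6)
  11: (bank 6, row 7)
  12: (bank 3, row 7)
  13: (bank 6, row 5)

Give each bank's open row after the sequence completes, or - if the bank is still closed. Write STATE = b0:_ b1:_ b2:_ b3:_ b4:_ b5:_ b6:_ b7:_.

STATE = b0:6 b1:- b2:2 b3:7 b4:- b5:1 b6:5 b7:6

#0 (3,6) E
#1 (5,6) E
#2 (2,2) E
#3 (3,6) H  (was 6)
#4 (5,6) H  (was 6)
#5 (3,6) H  (was 6)
#6 (7,4) E
#7 (7,4) H  (was 4)
#8 (7,6) C  (was 4)
#9 (5,1) C  (was 6)
#10 (0,6) E
#11 (6,7) E
#12 (3,7) C  (was 6)
#13 (6,5) C  (was 7)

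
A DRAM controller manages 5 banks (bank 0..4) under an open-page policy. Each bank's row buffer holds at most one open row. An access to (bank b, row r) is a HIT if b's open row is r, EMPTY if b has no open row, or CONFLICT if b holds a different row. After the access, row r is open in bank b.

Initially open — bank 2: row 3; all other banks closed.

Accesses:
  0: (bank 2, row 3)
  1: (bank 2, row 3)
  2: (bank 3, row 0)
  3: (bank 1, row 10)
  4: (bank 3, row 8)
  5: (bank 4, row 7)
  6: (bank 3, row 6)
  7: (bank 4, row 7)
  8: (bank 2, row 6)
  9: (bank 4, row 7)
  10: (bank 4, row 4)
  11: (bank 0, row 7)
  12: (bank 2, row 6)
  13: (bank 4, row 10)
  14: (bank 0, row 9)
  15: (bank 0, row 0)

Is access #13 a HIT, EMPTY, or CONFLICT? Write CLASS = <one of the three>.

  [0] b2 r3: had r3 ⇒ H
  [1] b2 r3: had r3 ⇒ H
  [2] b3 r0: no row ⇒ E
  [3] b1 r10: no row ⇒ E
  [4] b3 r8: had r0 ⇒ C
  [5] b4 r7: no row ⇒ E
  [6] b3 r6: had r8 ⇒ C
  [7] b4 r7: had r7 ⇒ H
  [8] b2 r6: had r3 ⇒ C
  [9] b4 r7: had r7 ⇒ H
  [10] b4 r4: had r7 ⇒ C
  [11] b0 r7: no row ⇒ E
  [12] b2 r6: had r6 ⇒ H
  [13] b4 r10: had r4 ⇒ C
  [14] b0 r9: had r7 ⇒ C
  [15] b0 r0: had r9 ⇒ C

CLASS = CONFLICT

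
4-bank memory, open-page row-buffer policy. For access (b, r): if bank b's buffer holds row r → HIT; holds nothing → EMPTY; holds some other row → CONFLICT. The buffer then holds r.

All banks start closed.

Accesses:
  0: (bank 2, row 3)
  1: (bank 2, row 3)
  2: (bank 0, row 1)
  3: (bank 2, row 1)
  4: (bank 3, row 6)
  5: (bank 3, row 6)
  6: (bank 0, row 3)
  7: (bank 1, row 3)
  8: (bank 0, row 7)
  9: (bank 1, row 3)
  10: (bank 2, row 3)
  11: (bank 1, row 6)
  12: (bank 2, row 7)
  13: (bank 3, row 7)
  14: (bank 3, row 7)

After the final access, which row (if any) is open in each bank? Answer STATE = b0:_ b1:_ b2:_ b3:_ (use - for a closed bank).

0: bank 2 row 3 — prev None → EMPTY
1: bank 2 row 3 — prev 3 → HIT
2: bank 0 row 1 — prev None → EMPTY
3: bank 2 row 1 — prev 3 → CONFLICT
4: bank 3 row 6 — prev None → EMPTY
5: bank 3 row 6 — prev 6 → HIT
6: bank 0 row 3 — prev 1 → CONFLICT
7: bank 1 row 3 — prev None → EMPTY
8: bank 0 row 7 — prev 3 → CONFLICT
9: bank 1 row 3 — prev 3 → HIT
10: bank 2 row 3 — prev 1 → CONFLICT
11: bank 1 row 6 — prev 3 → CONFLICT
12: bank 2 row 7 — prev 3 → CONFLICT
13: bank 3 row 7 — prev 6 → CONFLICT
14: bank 3 row 7 — prev 7 → HIT

STATE = b0:7 b1:6 b2:7 b3:7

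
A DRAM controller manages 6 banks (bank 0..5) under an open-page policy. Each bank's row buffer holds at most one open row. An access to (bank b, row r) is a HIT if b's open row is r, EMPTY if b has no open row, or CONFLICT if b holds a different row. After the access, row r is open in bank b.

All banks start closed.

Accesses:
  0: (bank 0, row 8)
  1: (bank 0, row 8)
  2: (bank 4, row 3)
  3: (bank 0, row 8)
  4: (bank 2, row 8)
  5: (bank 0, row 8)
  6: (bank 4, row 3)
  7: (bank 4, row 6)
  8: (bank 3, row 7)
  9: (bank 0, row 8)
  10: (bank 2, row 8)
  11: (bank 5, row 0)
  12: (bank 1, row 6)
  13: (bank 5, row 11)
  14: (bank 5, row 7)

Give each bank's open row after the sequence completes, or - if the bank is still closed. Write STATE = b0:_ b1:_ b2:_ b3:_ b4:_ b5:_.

STATE = b0:8 b1:6 b2:8 b3:7 b4:6 b5:7

  [0] b0 r8: no row ⇒ E
  [1] b0 r8: had r8 ⇒ H
  [2] b4 r3: no row ⇒ E
  [3] b0 r8: had r8 ⇒ H
  [4] b2 r8: no row ⇒ E
  [5] b0 r8: had r8 ⇒ H
  [6] b4 r3: had r3 ⇒ H
  [7] b4 r6: had r3 ⇒ C
  [8] b3 r7: no row ⇒ E
  [9] b0 r8: had r8 ⇒ H
  [10] b2 r8: had r8 ⇒ H
  [11] b5 r0: no row ⇒ E
  [12] b1 r6: no row ⇒ E
  [13] b5 r11: had r0 ⇒ C
  [14] b5 r7: had r11 ⇒ C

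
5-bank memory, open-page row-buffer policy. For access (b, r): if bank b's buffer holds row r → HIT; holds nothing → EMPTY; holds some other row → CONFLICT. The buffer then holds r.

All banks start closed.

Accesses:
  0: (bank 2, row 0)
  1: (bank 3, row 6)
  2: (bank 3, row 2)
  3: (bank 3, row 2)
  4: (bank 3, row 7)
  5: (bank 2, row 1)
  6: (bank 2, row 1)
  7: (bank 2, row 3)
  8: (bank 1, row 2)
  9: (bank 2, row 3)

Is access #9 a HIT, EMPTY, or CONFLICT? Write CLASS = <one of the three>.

CLASS = HIT

step 0: bank2 None->0 [EMPTY]
step 1: bank3 None->6 [EMPTY]
step 2: bank3 6->2 [CONFLICT]
step 3: bank3 2->2 [HIT]
step 4: bank3 2->7 [CONFLICT]
step 5: bank2 0->1 [CONFLICT]
step 6: bank2 1->1 [HIT]
step 7: bank2 1->3 [CONFLICT]
step 8: bank1 None->2 [EMPTY]
step 9: bank2 3->3 [HIT]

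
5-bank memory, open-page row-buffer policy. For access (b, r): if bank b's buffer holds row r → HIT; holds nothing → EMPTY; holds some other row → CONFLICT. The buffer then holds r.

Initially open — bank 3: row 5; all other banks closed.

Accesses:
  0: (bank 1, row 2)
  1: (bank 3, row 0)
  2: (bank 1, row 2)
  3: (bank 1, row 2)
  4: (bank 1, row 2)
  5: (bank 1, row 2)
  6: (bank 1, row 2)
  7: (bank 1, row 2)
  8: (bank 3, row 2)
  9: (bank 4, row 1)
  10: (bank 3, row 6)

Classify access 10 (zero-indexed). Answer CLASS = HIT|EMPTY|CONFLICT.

CLASS = CONFLICT

0: bank 1 row 2 — prev None → EMPTY
1: bank 3 row 0 — prev 5 → CONFLICT
2: bank 1 row 2 — prev 2 → HIT
3: bank 1 row 2 — prev 2 → HIT
4: bank 1 row 2 — prev 2 → HIT
5: bank 1 row 2 — prev 2 → HIT
6: bank 1 row 2 — prev 2 → HIT
7: bank 1 row 2 — prev 2 → HIT
8: bank 3 row 2 — prev 0 → CONFLICT
9: bank 4 row 1 — prev None → EMPTY
10: bank 3 row 6 — prev 2 → CONFLICT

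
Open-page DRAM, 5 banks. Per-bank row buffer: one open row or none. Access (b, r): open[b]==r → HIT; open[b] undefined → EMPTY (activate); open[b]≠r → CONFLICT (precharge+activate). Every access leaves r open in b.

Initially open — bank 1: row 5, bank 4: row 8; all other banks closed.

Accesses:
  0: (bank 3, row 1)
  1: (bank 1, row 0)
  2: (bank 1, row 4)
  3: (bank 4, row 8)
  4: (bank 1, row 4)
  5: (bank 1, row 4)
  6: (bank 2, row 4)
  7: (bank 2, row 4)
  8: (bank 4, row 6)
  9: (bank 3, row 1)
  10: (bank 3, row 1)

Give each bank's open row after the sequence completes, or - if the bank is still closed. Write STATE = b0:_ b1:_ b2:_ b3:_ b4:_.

  [0] b3 r1: no row ⇒ E
  [1] b1 r0: had r5 ⇒ C
  [2] b1 r4: had r0 ⇒ C
  [3] b4 r8: had r8 ⇒ H
  [4] b1 r4: had r4 ⇒ H
  [5] b1 r4: had r4 ⇒ H
  [6] b2 r4: no row ⇒ E
  [7] b2 r4: had r4 ⇒ H
  [8] b4 r6: had r8 ⇒ C
  [9] b3 r1: had r1 ⇒ H
  [10] b3 r1: had r1 ⇒ H

STATE = b0:- b1:4 b2:4 b3:1 b4:6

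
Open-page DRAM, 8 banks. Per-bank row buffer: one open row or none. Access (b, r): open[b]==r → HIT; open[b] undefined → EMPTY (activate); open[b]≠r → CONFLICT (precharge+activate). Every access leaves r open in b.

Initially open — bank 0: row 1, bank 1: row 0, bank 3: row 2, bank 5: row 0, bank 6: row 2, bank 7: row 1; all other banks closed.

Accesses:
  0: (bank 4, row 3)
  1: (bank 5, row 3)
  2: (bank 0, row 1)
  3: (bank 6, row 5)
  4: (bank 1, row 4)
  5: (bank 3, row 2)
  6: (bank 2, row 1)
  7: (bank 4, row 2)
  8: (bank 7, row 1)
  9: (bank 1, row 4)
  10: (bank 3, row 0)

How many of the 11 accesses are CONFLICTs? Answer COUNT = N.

COUNT = 5

step 0: bank4 None->3 [EMPTY]
step 1: bank5 0->3 [CONFLICT]
step 2: bank0 1->1 [HIT]
step 3: bank6 2->5 [CONFLICT]
step 4: bank1 0->4 [CONFLICT]
step 5: bank3 2->2 [HIT]
step 6: bank2 None->1 [EMPTY]
step 7: bank4 3->2 [CONFLICT]
step 8: bank7 1->1 [HIT]
step 9: bank1 4->4 [HIT]
step 10: bank3 2->0 [CONFLICT]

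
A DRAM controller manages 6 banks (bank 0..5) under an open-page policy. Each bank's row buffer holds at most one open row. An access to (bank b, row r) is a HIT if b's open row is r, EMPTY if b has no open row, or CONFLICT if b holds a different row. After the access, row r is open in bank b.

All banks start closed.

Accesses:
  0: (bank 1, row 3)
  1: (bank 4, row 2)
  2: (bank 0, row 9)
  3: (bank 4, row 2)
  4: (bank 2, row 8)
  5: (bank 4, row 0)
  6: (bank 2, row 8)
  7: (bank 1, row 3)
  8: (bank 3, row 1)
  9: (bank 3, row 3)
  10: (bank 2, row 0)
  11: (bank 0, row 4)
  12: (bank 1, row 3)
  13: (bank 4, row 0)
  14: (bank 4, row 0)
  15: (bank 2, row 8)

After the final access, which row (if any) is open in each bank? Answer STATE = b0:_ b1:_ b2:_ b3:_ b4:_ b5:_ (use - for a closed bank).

STATE = b0:4 b1:3 b2:8 b3:3 b4:0 b5:-

  [0] b1 r3: no row ⇒ E
  [1] b4 r2: no row ⇒ E
  [2] b0 r9: no row ⇒ E
  [3] b4 r2: had r2 ⇒ H
  [4] b2 r8: no row ⇒ E
  [5] b4 r0: had r2 ⇒ C
  [6] b2 r8: had r8 ⇒ H
  [7] b1 r3: had r3 ⇒ H
  [8] b3 r1: no row ⇒ E
  [9] b3 r3: had r1 ⇒ C
  [10] b2 r0: had r8 ⇒ C
  [11] b0 r4: had r9 ⇒ C
  [12] b1 r3: had r3 ⇒ H
  [13] b4 r0: had r0 ⇒ H
  [14] b4 r0: had r0 ⇒ H
  [15] b2 r8: had r0 ⇒ C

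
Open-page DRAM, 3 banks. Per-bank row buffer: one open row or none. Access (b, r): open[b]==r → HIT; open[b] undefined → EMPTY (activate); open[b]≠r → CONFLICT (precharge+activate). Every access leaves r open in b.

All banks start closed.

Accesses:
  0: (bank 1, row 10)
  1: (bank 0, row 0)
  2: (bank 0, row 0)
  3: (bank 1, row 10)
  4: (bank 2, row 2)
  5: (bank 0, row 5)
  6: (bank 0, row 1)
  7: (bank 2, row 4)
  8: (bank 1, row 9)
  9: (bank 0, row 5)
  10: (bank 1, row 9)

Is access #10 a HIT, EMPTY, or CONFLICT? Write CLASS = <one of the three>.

0: bank 1 row 10 — prev None → EMPTY
1: bank 0 row 0 — prev None → EMPTY
2: bank 0 row 0 — prev 0 → HIT
3: bank 1 row 10 — prev 10 → HIT
4: bank 2 row 2 — prev None → EMPTY
5: bank 0 row 5 — prev 0 → CONFLICT
6: bank 0 row 1 — prev 5 → CONFLICT
7: bank 2 row 4 — prev 2 → CONFLICT
8: bank 1 row 9 — prev 10 → CONFLICT
9: bank 0 row 5 — prev 1 → CONFLICT
10: bank 1 row 9 — prev 9 → HIT

CLASS = HIT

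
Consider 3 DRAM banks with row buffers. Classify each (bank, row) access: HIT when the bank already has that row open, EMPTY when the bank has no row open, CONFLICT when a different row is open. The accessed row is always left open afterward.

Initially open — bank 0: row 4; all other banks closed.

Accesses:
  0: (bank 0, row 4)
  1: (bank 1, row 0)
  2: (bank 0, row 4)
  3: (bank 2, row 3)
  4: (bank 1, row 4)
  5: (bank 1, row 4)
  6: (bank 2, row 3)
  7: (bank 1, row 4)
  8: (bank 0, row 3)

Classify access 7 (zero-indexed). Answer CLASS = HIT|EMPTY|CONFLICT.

CLASS = HIT

  [0] b0 r4: had r4 ⇒ H
  [1] b1 r0: no row ⇒ E
  [2] b0 r4: had r4 ⇒ H
  [3] b2 r3: no row ⇒ E
  [4] b1 r4: had r0 ⇒ C
  [5] b1 r4: had r4 ⇒ H
  [6] b2 r3: had r3 ⇒ H
  [7] b1 r4: had r4 ⇒ H
  [8] b0 r3: had r4 ⇒ C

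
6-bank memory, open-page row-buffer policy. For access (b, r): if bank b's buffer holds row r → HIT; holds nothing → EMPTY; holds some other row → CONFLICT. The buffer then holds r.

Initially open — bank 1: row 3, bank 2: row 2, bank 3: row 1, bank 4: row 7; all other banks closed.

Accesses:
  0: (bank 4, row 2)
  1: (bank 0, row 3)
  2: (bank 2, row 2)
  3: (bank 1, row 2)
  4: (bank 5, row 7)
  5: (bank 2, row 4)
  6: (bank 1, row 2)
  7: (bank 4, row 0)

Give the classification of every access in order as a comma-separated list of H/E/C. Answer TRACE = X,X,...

TRACE = C,E,H,C,E,C,H,C

#0 (4,2) C  (was 7)
#1 (0,3) E
#2 (2,2) H  (was 2)
#3 (1,2) C  (was 3)
#4 (5,7) E
#5 (2,4) C  (was 2)
#6 (1,2) H  (was 2)
#7 (4,0) C  (was 2)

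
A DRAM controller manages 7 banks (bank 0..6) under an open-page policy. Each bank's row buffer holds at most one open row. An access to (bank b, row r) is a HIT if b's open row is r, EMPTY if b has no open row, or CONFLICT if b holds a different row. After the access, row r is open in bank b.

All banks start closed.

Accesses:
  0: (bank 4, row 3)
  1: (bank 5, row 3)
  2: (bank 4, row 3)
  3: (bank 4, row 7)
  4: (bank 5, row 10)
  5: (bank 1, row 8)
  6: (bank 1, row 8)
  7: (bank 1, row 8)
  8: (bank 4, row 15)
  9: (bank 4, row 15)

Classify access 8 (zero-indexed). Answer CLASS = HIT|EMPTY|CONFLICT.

step 0: bank4 None->3 [EMPTY]
step 1: bank5 None->3 [EMPTY]
step 2: bank4 3->3 [HIT]
step 3: bank4 3->7 [CONFLICT]
step 4: bank5 3->10 [CONFLICT]
step 5: bank1 None->8 [EMPTY]
step 6: bank1 8->8 [HIT]
step 7: bank1 8->8 [HIT]
step 8: bank4 7->15 [CONFLICT]
step 9: bank4 15->15 [HIT]

CLASS = CONFLICT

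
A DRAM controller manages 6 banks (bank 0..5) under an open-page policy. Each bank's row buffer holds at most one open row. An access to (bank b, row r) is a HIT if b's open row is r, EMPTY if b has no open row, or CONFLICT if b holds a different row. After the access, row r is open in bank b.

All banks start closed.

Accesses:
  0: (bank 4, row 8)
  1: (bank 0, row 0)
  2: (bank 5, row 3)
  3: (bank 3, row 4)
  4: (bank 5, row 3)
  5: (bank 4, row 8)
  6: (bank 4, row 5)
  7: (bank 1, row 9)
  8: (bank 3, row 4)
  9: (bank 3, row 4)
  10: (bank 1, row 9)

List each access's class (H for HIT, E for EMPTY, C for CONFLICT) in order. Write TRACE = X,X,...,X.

TRACE = E,E,E,E,H,H,C,E,H,H,H

  [0] b4 r8: no row ⇒ E
  [1] b0 r0: no row ⇒ E
  [2] b5 r3: no row ⇒ E
  [3] b3 r4: no row ⇒ E
  [4] b5 r3: had r3 ⇒ H
  [5] b4 r8: had r8 ⇒ H
  [6] b4 r5: had r8 ⇒ C
  [7] b1 r9: no row ⇒ E
  [8] b3 r4: had r4 ⇒ H
  [9] b3 r4: had r4 ⇒ H
  [10] b1 r9: had r9 ⇒ H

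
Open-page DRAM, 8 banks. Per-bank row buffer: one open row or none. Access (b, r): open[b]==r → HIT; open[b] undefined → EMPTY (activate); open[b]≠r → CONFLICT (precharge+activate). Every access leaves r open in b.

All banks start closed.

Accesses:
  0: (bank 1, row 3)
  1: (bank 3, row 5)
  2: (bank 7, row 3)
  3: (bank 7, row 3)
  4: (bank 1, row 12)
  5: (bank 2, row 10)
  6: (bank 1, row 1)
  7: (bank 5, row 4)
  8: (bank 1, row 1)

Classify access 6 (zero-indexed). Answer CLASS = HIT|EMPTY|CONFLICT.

CLASS = CONFLICT

#0 (1,3) E
#1 (3,5) E
#2 (7,3) E
#3 (7,3) H  (was 3)
#4 (1,12) C  (was 3)
#5 (2,10) E
#6 (1,1) C  (was 12)
#7 (5,4) E
#8 (1,1) H  (was 1)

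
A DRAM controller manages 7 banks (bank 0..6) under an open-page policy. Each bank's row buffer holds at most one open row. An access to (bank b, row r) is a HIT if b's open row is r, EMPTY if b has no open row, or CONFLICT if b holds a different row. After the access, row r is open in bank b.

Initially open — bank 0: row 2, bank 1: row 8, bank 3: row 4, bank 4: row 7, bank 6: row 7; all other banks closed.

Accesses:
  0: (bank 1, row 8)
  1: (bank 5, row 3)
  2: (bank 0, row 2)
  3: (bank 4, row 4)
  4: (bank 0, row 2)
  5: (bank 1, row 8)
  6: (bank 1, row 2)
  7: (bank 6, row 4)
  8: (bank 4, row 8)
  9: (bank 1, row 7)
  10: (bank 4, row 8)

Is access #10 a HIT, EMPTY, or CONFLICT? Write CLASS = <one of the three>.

step 0: bank1 8->8 [HIT]
step 1: bank5 None->3 [EMPTY]
step 2: bank0 2->2 [HIT]
step 3: bank4 7->4 [CONFLICT]
step 4: bank0 2->2 [HIT]
step 5: bank1 8->8 [HIT]
step 6: bank1 8->2 [CONFLICT]
step 7: bank6 7->4 [CONFLICT]
step 8: bank4 4->8 [CONFLICT]
step 9: bank1 2->7 [CONFLICT]
step 10: bank4 8->8 [HIT]

CLASS = HIT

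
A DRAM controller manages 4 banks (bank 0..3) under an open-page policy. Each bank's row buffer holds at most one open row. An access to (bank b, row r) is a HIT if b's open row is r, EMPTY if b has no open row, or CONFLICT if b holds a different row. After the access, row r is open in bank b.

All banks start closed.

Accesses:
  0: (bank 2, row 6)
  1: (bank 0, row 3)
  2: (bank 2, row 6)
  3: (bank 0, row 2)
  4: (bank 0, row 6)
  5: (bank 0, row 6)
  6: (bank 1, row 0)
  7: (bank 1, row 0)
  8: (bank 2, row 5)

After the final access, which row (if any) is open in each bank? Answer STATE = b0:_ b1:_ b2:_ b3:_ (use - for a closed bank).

  [0] b2 r6: no row ⇒ E
  [1] b0 r3: no row ⇒ E
  [2] b2 r6: had r6 ⇒ H
  [3] b0 r2: had r3 ⇒ C
  [4] b0 r6: had r2 ⇒ C
  [5] b0 r6: had r6 ⇒ H
  [6] b1 r0: no row ⇒ E
  [7] b1 r0: had r0 ⇒ H
  [8] b2 r5: had r6 ⇒ C

STATE = b0:6 b1:0 b2:5 b3:-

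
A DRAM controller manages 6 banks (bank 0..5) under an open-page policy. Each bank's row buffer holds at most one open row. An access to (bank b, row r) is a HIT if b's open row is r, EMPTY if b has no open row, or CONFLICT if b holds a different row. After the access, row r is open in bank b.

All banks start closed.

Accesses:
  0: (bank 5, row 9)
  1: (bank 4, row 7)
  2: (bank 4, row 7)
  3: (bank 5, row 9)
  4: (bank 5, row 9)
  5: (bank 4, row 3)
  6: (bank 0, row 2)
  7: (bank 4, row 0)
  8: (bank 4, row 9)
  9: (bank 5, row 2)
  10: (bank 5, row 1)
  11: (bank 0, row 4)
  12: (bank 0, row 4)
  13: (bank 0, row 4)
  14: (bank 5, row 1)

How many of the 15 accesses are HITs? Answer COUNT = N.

step 0: bank5 None->9 [EMPTY]
step 1: bank4 None->7 [EMPTY]
step 2: bank4 7->7 [HIT]
step 3: bank5 9->9 [HIT]
step 4: bank5 9->9 [HIT]
step 5: bank4 7->3 [CONFLICT]
step 6: bank0 None->2 [EMPTY]
step 7: bank4 3->0 [CONFLICT]
step 8: bank4 0->9 [CONFLICT]
step 9: bank5 9->2 [CONFLICT]
step 10: bank5 2->1 [CONFLICT]
step 11: bank0 2->4 [CONFLICT]
step 12: bank0 4->4 [HIT]
step 13: bank0 4->4 [HIT]
step 14: bank5 1->1 [HIT]

COUNT = 6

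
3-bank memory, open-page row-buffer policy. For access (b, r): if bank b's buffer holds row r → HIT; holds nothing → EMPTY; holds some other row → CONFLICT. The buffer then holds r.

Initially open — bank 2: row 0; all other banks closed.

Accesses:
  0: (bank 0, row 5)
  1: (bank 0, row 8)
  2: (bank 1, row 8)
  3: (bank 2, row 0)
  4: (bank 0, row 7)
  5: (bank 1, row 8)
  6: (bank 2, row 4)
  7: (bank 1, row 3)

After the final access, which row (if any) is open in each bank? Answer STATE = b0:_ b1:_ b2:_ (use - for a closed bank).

0: bank 0 row 5 — prev None → EMPTY
1: bank 0 row 8 — prev 5 → CONFLICT
2: bank 1 row 8 — prev None → EMPTY
3: bank 2 row 0 — prev 0 → HIT
4: bank 0 row 7 — prev 8 → CONFLICT
5: bank 1 row 8 — prev 8 → HIT
6: bank 2 row 4 — prev 0 → CONFLICT
7: bank 1 row 3 — prev 8 → CONFLICT

STATE = b0:7 b1:3 b2:4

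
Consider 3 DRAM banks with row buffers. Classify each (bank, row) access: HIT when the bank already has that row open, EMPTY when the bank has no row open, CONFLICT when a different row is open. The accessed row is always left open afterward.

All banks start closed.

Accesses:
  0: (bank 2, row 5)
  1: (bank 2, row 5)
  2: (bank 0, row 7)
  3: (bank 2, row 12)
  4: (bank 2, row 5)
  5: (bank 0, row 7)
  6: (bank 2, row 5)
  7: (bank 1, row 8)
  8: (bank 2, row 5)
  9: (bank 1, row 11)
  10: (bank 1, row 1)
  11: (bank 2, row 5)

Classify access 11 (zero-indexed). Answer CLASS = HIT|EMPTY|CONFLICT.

CLASS = HIT

step 0: bank2 None->5 [EMPTY]
step 1: bank2 5->5 [HIT]
step 2: bank0 None->7 [EMPTY]
step 3: bank2 5->12 [CONFLICT]
step 4: bank2 12->5 [CONFLICT]
step 5: bank0 7->7 [HIT]
step 6: bank2 5->5 [HIT]
step 7: bank1 None->8 [EMPTY]
step 8: bank2 5->5 [HIT]
step 9: bank1 8->11 [CONFLICT]
step 10: bank1 11->1 [CONFLICT]
step 11: bank2 5->5 [HIT]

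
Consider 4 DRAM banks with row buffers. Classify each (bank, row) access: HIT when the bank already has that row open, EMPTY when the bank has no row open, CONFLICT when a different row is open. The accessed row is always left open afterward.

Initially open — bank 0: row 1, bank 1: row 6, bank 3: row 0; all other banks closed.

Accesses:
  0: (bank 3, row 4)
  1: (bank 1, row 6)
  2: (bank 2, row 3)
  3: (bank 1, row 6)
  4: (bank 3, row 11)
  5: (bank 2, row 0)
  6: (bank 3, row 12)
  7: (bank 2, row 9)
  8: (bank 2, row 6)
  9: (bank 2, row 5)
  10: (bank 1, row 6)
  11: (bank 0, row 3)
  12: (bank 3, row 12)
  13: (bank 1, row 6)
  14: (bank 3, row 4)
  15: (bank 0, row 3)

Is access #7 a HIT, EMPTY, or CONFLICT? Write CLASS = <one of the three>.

CLASS = CONFLICT

step 0: bank3 0->4 [CONFLICT]
step 1: bank1 6->6 [HIT]
step 2: bank2 None->3 [EMPTY]
step 3: bank1 6->6 [HIT]
step 4: bank3 4->11 [CONFLICT]
step 5: bank2 3->0 [CONFLICT]
step 6: bank3 11->12 [CONFLICT]
step 7: bank2 0->9 [CONFLICT]
step 8: bank2 9->6 [CONFLICT]
step 9: bank2 6->5 [CONFLICT]
step 10: bank1 6->6 [HIT]
step 11: bank0 1->3 [CONFLICT]
step 12: bank3 12->12 [HIT]
step 13: bank1 6->6 [HIT]
step 14: bank3 12->4 [CONFLICT]
step 15: bank0 3->3 [HIT]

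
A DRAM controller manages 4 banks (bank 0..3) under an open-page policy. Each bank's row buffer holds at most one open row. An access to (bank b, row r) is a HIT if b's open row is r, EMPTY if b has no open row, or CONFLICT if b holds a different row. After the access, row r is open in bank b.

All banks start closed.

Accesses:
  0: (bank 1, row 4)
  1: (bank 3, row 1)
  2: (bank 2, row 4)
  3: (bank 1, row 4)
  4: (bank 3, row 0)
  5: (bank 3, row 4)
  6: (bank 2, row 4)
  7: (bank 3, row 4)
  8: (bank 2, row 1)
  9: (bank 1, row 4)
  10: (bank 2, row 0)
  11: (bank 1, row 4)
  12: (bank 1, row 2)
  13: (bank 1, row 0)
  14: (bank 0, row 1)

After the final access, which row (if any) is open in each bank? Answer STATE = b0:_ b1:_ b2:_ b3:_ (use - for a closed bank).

STATE = b0:1 b1:0 b2:0 b3:4

step 0: bank1 None->4 [EMPTY]
step 1: bank3 None->1 [EMPTY]
step 2: bank2 None->4 [EMPTY]
step 3: bank1 4->4 [HIT]
step 4: bank3 1->0 [CONFLICT]
step 5: bank3 0->4 [CONFLICT]
step 6: bank2 4->4 [HIT]
step 7: bank3 4->4 [HIT]
step 8: bank2 4->1 [CONFLICT]
step 9: bank1 4->4 [HIT]
step 10: bank2 1->0 [CONFLICT]
step 11: bank1 4->4 [HIT]
step 12: bank1 4->2 [CONFLICT]
step 13: bank1 2->0 [CONFLICT]
step 14: bank0 None->1 [EMPTY]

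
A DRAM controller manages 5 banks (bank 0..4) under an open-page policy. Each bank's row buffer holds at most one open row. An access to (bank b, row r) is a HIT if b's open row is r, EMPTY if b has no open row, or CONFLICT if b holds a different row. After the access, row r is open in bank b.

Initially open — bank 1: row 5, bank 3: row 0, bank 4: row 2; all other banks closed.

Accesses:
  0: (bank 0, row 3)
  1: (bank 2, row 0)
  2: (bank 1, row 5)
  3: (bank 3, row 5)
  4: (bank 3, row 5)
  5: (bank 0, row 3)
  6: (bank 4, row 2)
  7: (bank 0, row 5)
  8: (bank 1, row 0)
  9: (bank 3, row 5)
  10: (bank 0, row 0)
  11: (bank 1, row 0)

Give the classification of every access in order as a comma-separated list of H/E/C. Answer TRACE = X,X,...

TRACE = E,E,H,C,H,H,H,C,C,H,C,H

step 0: bank0 None->3 [EMPTY]
step 1: bank2 None->0 [EMPTY]
step 2: bank1 5->5 [HIT]
step 3: bank3 0->5 [CONFLICT]
step 4: bank3 5->5 [HIT]
step 5: bank0 3->3 [HIT]
step 6: bank4 2->2 [HIT]
step 7: bank0 3->5 [CONFLICT]
step 8: bank1 5->0 [CONFLICT]
step 9: bank3 5->5 [HIT]
step 10: bank0 5->0 [CONFLICT]
step 11: bank1 0->0 [HIT]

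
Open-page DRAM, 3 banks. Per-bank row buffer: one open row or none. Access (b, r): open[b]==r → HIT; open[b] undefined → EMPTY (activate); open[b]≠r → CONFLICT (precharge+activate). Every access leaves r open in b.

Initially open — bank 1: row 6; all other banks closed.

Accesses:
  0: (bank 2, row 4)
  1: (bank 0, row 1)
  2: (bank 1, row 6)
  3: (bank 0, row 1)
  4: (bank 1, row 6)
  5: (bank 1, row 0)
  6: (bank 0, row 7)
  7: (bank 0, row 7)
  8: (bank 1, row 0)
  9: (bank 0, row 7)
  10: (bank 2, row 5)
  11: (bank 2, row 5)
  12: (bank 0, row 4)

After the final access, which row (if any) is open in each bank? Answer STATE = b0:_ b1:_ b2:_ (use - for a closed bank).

0: bank 2 row 4 — prev None → EMPTY
1: bank 0 row 1 — prev None → EMPTY
2: bank 1 row 6 — prev 6 → HIT
3: bank 0 row 1 — prev 1 → HIT
4: bank 1 row 6 — prev 6 → HIT
5: bank 1 row 0 — prev 6 → CONFLICT
6: bank 0 row 7 — prev 1 → CONFLICT
7: bank 0 row 7 — prev 7 → HIT
8: bank 1 row 0 — prev 0 → HIT
9: bank 0 row 7 — prev 7 → HIT
10: bank 2 row 5 — prev 4 → CONFLICT
11: bank 2 row 5 — prev 5 → HIT
12: bank 0 row 4 — prev 7 → CONFLICT

STATE = b0:4 b1:0 b2:5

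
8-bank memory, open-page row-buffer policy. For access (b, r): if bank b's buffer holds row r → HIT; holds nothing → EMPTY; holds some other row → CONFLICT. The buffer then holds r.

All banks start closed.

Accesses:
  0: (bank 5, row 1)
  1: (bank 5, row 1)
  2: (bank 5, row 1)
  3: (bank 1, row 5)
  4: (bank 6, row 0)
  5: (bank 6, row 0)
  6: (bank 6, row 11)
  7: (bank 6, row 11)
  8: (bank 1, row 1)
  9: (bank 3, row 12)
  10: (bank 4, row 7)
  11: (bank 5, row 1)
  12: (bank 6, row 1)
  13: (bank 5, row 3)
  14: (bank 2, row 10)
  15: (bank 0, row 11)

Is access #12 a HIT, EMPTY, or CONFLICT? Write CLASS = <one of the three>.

#0 (5,1) E
#1 (5,1) H  (was 1)
#2 (5,1) H  (was 1)
#3 (1,5) E
#4 (6,0) E
#5 (6,0) H  (was 0)
#6 (6,11) C  (was 0)
#7 (6,11) H  (was 11)
#8 (1,1) C  (was 5)
#9 (3,12) E
#10 (4,7) E
#11 (5,1) H  (was 1)
#12 (6,1) C  (was 11)
#13 (5,3) C  (was 1)
#14 (2,10) E
#15 (0,11) E

CLASS = CONFLICT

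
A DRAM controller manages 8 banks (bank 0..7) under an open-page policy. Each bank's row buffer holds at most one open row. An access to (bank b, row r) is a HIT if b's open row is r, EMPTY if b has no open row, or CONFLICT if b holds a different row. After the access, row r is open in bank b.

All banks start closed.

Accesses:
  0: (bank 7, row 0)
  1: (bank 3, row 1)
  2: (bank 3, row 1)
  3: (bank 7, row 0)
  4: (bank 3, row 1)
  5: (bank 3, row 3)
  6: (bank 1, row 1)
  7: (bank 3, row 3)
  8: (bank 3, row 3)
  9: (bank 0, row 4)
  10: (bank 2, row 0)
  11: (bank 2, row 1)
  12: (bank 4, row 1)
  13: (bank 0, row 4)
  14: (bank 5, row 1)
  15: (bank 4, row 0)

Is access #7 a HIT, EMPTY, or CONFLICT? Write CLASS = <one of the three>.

0: bank 7 row 0 — prev None → EMPTY
1: bank 3 row 1 — prev None → EMPTY
2: bank 3 row 1 — prev 1 → HIT
3: bank 7 row 0 — prev 0 → HIT
4: bank 3 row 1 — prev 1 → HIT
5: bank 3 row 3 — prev 1 → CONFLICT
6: bank 1 row 1 — prev None → EMPTY
7: bank 3 row 3 — prev 3 → HIT
8: bank 3 row 3 — prev 3 → HIT
9: bank 0 row 4 — prev None → EMPTY
10: bank 2 row 0 — prev None → EMPTY
11: bank 2 row 1 — prev 0 → CONFLICT
12: bank 4 row 1 — prev None → EMPTY
13: bank 0 row 4 — prev 4 → HIT
14: bank 5 row 1 — prev None → EMPTY
15: bank 4 row 0 — prev 1 → CONFLICT

CLASS = HIT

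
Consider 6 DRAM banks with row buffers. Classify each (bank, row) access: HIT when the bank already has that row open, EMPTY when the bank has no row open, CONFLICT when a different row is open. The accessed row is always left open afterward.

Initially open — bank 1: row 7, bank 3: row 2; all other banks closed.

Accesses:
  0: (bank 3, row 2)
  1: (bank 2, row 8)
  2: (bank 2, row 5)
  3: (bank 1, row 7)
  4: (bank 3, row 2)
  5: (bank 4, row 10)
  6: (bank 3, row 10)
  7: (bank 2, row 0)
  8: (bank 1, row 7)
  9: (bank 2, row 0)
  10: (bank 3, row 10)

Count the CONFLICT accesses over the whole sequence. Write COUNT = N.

#0 (3,2) H  (was 2)
#1 (2,8) E
#2 (2,5) C  (was 8)
#3 (1,7) H  (was 7)
#4 (3,2) H  (was 2)
#5 (4,10) E
#6 (3,10) C  (was 2)
#7 (2,0) C  (was 5)
#8 (1,7) H  (was 7)
#9 (2,0) H  (was 0)
#10 (3,10) H  (was 10)

COUNT = 3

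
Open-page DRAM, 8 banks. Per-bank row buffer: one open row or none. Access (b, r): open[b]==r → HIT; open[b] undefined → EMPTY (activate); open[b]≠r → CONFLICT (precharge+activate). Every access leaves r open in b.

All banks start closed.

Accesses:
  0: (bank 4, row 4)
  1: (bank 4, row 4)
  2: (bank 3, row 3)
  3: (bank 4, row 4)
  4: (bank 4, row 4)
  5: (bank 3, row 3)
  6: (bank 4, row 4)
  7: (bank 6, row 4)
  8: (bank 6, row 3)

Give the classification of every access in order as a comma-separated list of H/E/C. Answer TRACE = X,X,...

TRACE = E,H,E,H,H,H,H,E,C

  [0] b4 r4: no row ⇒ E
  [1] b4 r4: had r4 ⇒ H
  [2] b3 r3: no row ⇒ E
  [3] b4 r4: had r4 ⇒ H
  [4] b4 r4: had r4 ⇒ H
  [5] b3 r3: had r3 ⇒ H
  [6] b4 r4: had r4 ⇒ H
  [7] b6 r4: no row ⇒ E
  [8] b6 r3: had r4 ⇒ C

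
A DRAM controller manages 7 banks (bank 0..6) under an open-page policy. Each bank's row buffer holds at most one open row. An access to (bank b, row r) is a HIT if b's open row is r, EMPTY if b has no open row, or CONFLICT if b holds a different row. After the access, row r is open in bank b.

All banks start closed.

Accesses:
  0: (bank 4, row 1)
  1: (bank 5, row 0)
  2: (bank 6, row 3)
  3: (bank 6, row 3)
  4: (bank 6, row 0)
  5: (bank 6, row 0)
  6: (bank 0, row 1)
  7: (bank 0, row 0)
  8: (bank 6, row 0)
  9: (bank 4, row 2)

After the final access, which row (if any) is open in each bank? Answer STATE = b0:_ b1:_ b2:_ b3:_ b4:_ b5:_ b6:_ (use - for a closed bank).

step 0: bank4 None->1 [EMPTY]
step 1: bank5 None->0 [EMPTY]
step 2: bank6 None->3 [EMPTY]
step 3: bank6 3->3 [HIT]
step 4: bank6 3->0 [CONFLICT]
step 5: bank6 0->0 [HIT]
step 6: bank0 None->1 [EMPTY]
step 7: bank0 1->0 [CONFLICT]
step 8: bank6 0->0 [HIT]
step 9: bank4 1->2 [CONFLICT]

STATE = b0:0 b1:- b2:- b3:- b4:2 b5:0 b6:0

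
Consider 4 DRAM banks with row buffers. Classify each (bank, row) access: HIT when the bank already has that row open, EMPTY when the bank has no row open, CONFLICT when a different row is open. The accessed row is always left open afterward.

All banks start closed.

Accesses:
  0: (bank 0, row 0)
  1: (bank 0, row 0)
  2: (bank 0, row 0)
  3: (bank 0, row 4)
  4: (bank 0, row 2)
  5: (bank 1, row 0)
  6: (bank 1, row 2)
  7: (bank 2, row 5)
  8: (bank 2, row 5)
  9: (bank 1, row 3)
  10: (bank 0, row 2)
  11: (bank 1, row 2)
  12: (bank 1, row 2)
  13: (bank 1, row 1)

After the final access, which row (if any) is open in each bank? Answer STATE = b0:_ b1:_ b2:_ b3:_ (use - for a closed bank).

0: bank 0 row 0 — prev None → EMPTY
1: bank 0 row 0 — prev 0 → HIT
2: bank 0 row 0 — prev 0 → HIT
3: bank 0 row 4 — prev 0 → CONFLICT
4: bank 0 row 2 — prev 4 → CONFLICT
5: bank 1 row 0 — prev None → EMPTY
6: bank 1 row 2 — prev 0 → CONFLICT
7: bank 2 row 5 — prev None → EMPTY
8: bank 2 row 5 — prev 5 → HIT
9: bank 1 row 3 — prev 2 → CONFLICT
10: bank 0 row 2 — prev 2 → HIT
11: bank 1 row 2 — prev 3 → CONFLICT
12: bank 1 row 2 — prev 2 → HIT
13: bank 1 row 1 — prev 2 → CONFLICT

STATE = b0:2 b1:1 b2:5 b3:-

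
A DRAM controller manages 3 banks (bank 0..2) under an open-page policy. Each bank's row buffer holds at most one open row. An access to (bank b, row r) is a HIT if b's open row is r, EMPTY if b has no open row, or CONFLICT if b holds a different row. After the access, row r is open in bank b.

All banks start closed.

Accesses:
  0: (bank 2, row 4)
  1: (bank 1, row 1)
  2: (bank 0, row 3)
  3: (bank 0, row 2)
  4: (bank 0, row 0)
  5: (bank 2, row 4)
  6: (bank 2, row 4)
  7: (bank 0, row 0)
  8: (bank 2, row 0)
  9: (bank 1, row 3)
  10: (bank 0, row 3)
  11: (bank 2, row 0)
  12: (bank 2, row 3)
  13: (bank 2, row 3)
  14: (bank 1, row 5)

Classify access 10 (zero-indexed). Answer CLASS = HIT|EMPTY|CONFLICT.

CLASS = CONFLICT

  [0] b2 r4: no row ⇒ E
  [1] b1 r1: no row ⇒ E
  [2] b0 r3: no row ⇒ E
  [3] b0 r2: had r3 ⇒ C
  [4] b0 r0: had r2 ⇒ C
  [5] b2 r4: had r4 ⇒ H
  [6] b2 r4: had r4 ⇒ H
  [7] b0 r0: had r0 ⇒ H
  [8] b2 r0: had r4 ⇒ C
  [9] b1 r3: had r1 ⇒ C
  [10] b0 r3: had r0 ⇒ C
  [11] b2 r0: had r0 ⇒ H
  [12] b2 r3: had r0 ⇒ C
  [13] b2 r3: had r3 ⇒ H
  [14] b1 r5: had r3 ⇒ C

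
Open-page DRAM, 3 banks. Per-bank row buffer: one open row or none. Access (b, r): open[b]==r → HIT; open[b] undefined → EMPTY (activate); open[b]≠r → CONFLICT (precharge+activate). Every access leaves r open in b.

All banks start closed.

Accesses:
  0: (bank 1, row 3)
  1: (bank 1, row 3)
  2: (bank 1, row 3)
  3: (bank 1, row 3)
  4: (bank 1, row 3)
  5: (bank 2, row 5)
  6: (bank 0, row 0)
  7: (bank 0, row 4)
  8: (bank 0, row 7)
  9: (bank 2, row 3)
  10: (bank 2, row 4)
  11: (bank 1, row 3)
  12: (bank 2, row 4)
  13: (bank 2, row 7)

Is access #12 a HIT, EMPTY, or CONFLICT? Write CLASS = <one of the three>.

step 0: bank1 None->3 [EMPTY]
step 1: bank1 3->3 [HIT]
step 2: bank1 3->3 [HIT]
step 3: bank1 3->3 [HIT]
step 4: bank1 3->3 [HIT]
step 5: bank2 None->5 [EMPTY]
step 6: bank0 None->0 [EMPTY]
step 7: bank0 0->4 [CONFLICT]
step 8: bank0 4->7 [CONFLICT]
step 9: bank2 5->3 [CONFLICT]
step 10: bank2 3->4 [CONFLICT]
step 11: bank1 3->3 [HIT]
step 12: bank2 4->4 [HIT]
step 13: bank2 4->7 [CONFLICT]

CLASS = HIT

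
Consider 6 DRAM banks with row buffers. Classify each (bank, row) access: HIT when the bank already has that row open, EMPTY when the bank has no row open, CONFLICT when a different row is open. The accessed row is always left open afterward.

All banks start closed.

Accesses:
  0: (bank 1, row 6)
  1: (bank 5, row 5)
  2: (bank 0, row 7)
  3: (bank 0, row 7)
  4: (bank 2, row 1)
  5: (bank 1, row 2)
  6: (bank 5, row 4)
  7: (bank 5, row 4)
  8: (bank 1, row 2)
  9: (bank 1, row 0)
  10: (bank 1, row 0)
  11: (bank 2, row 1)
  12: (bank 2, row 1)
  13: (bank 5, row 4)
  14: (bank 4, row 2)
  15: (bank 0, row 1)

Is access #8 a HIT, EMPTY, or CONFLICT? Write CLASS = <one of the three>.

#0 (1,6) E
#1 (5,5) E
#2 (0,7) E
#3 (0,7) H  (was 7)
#4 (2,1) E
#5 (1,2) C  (was 6)
#6 (5,4) C  (was 5)
#7 (5,4) H  (was 4)
#8 (1,2) H  (was 2)
#9 (1,0) C  (was 2)
#10 (1,0) H  (was 0)
#11 (2,1) H  (was 1)
#12 (2,1) H  (was 1)
#13 (5,4) H  (was 4)
#14 (4,2) E
#15 (0,1) C  (was 7)

CLASS = HIT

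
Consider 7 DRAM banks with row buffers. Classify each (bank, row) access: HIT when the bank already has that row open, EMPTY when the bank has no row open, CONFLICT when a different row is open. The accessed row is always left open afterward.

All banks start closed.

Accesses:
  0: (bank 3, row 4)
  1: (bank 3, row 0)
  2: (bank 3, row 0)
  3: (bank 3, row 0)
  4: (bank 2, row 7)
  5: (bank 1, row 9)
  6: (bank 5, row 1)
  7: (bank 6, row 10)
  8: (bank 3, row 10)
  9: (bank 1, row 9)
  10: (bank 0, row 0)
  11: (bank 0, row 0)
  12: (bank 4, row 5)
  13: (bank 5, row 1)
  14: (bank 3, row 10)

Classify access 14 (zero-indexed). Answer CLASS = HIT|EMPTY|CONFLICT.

step 0: bank3 None->4 [EMPTY]
step 1: bank3 4->0 [CONFLICT]
step 2: bank3 0->0 [HIT]
step 3: bank3 0->0 [HIT]
step 4: bank2 None->7 [EMPTY]
step 5: bank1 None->9 [EMPTY]
step 6: bank5 None->1 [EMPTY]
step 7: bank6 None->10 [EMPTY]
step 8: bank3 0->10 [CONFLICT]
step 9: bank1 9->9 [HIT]
step 10: bank0 None->0 [EMPTY]
step 11: bank0 0->0 [HIT]
step 12: bank4 None->5 [EMPTY]
step 13: bank5 1->1 [HIT]
step 14: bank3 10->10 [HIT]

CLASS = HIT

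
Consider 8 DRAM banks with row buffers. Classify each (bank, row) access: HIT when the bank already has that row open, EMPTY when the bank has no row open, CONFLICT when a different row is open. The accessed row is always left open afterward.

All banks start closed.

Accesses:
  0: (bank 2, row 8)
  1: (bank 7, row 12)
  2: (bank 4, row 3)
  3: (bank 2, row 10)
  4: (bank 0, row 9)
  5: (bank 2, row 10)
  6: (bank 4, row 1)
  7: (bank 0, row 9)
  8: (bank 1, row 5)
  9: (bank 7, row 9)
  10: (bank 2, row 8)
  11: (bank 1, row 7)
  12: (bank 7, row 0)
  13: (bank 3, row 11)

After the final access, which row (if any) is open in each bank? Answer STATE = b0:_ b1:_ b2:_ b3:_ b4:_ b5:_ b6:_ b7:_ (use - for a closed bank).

STATE = b0:9 b1:7 b2:8 b3:11 b4:1 b5:- b6:- b7:0

  [0] b2 r8: no row ⇒ E
  [1] b7 r12: no row ⇒ E
  [2] b4 r3: no row ⇒ E
  [3] b2 r10: had r8 ⇒ C
  [4] b0 r9: no row ⇒ E
  [5] b2 r10: had r10 ⇒ H
  [6] b4 r1: had r3 ⇒ C
  [7] b0 r9: had r9 ⇒ H
  [8] b1 r5: no row ⇒ E
  [9] b7 r9: had r12 ⇒ C
  [10] b2 r8: had r10 ⇒ C
  [11] b1 r7: had r5 ⇒ C
  [12] b7 r0: had r9 ⇒ C
  [13] b3 r11: no row ⇒ E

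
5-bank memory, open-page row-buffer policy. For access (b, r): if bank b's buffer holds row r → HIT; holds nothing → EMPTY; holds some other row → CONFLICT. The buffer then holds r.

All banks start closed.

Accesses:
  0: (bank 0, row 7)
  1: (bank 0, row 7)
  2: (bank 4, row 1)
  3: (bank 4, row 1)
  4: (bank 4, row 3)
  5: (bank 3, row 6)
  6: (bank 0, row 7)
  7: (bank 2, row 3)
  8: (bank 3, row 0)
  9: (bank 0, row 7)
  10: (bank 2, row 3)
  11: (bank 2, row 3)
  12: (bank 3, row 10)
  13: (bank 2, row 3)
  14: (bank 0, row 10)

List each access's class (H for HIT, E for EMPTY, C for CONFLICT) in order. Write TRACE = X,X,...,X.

TRACE = E,H,E,H,C,E,H,E,C,H,H,H,C,H,C

#0 (0,7) E
#1 (0,7) H  (was 7)
#2 (4,1) E
#3 (4,1) H  (was 1)
#4 (4,3) C  (was 1)
#5 (3,6) E
#6 (0,7) H  (was 7)
#7 (2,3) E
#8 (3,0) C  (was 6)
#9 (0,7) H  (was 7)
#10 (2,3) H  (was 3)
#11 (2,3) H  (was 3)
#12 (3,10) C  (was 0)
#13 (2,3) H  (was 3)
#14 (0,10) C  (was 7)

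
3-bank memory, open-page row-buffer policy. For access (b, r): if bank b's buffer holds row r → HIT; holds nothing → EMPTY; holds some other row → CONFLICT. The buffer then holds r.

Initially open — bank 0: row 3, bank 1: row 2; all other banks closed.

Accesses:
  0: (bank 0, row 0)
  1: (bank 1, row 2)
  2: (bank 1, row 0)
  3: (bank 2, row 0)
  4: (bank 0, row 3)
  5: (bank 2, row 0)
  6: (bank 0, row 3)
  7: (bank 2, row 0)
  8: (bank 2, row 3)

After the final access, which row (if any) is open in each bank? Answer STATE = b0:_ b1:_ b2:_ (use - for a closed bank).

STATE = b0:3 b1:0 b2:3

#0 (0,0) C  (was 3)
#1 (1,2) H  (was 2)
#2 (1,0) C  (was 2)
#3 (2,0) E
#4 (0,3) C  (was 0)
#5 (2,0) H  (was 0)
#6 (0,3) H  (was 3)
#7 (2,0) H  (was 0)
#8 (2,3) C  (was 0)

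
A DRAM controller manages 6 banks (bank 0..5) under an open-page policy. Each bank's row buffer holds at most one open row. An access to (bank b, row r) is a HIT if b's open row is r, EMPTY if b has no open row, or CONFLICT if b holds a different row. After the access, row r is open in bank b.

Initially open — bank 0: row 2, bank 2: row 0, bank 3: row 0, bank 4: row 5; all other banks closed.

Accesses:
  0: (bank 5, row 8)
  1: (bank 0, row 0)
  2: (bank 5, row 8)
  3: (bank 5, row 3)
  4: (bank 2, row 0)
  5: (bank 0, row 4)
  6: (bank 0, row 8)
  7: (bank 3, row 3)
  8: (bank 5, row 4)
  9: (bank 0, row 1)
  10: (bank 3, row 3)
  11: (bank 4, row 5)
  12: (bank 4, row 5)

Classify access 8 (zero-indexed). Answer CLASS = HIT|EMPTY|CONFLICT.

CLASS = CONFLICT

#0 (5,8) E
#1 (0,0) C  (was 2)
#2 (5,8) H  (was 8)
#3 (5,3) C  (was 8)
#4 (2,0) H  (was 0)
#5 (0,4) C  (was 0)
#6 (0,8) C  (was 4)
#7 (3,3) C  (was 0)
#8 (5,4) C  (was 3)
#9 (0,1) C  (was 8)
#10 (3,3) H  (was 3)
#11 (4,5) H  (was 5)
#12 (4,5) H  (was 5)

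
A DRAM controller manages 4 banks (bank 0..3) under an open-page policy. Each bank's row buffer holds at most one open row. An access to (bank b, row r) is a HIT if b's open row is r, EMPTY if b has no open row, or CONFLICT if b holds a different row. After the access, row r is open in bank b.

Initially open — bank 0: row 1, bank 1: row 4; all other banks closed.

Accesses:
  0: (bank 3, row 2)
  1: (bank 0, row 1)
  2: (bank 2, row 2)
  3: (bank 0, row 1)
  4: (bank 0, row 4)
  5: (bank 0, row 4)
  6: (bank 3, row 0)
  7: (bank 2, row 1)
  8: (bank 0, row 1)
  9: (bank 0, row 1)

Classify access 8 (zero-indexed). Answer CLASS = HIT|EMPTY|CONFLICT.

#0 (3,2) E
#1 (0,1) H  (was 1)
#2 (2,2) E
#3 (0,1) H  (was 1)
#4 (0,4) C  (was 1)
#5 (0,4) H  (was 4)
#6 (3,0) C  (was 2)
#7 (2,1) C  (was 2)
#8 (0,1) C  (was 4)
#9 (0,1) H  (was 1)

CLASS = CONFLICT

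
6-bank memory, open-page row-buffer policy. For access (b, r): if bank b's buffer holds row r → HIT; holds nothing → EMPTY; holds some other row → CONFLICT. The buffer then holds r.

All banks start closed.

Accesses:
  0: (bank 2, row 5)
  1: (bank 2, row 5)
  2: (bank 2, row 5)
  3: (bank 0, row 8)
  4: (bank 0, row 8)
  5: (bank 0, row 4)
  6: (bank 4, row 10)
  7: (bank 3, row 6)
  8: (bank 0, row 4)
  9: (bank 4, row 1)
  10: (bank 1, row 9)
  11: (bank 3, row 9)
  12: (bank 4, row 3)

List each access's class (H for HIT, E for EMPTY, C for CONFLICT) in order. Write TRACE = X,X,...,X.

TRACE = E,H,H,E,H,C,E,E,H,C,E,C,C

step 0: bank2 None->5 [EMPTY]
step 1: bank2 5->5 [HIT]
step 2: bank2 5->5 [HIT]
step 3: bank0 None->8 [EMPTY]
step 4: bank0 8->8 [HIT]
step 5: bank0 8->4 [CONFLICT]
step 6: bank4 None->10 [EMPTY]
step 7: bank3 None->6 [EMPTY]
step 8: bank0 4->4 [HIT]
step 9: bank4 10->1 [CONFLICT]
step 10: bank1 None->9 [EMPTY]
step 11: bank3 6->9 [CONFLICT]
step 12: bank4 1->3 [CONFLICT]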